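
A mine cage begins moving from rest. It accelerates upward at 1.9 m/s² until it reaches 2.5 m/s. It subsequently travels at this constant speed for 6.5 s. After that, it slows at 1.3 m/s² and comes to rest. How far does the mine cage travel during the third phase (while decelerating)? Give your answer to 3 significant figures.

Phase 1 (accelerating): v₀ = 0 m/s, a = 1.9 m/s².
v = v₀ + at → t = (2.5 − 0) / 1.9 = 1.32 s
v² = v₀² + 2aΔx → Δx = (2.5² − 0²)/(2·1.9) = 1.64 m

Phase 2 (constant speed): v₀ = 2.50 m/s, a = 0 m/s².
v = v₀ + at = 2.50 + (0)(6.5) = 2.50 m/s
Δx = v₀t + ½at² = 2.50·6.5 + 0.5·0·6.5² = 16.2 m

Phase 3 (decelerating): v₀ = 2.50 m/s, a = -1.3 m/s².
v = v₀ + at → t = (0 − 2.50) / -1.3 = 1.92 s
v² = v₀² + 2aΔx → Δx = (0² − 2.50²)/(2·-1.3) = 2.40 m
Distance in phase 3 = 2.40 m

2.40 m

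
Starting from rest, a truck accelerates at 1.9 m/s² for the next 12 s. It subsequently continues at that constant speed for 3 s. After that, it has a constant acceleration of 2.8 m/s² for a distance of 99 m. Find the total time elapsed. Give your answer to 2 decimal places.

Phase 1 (accelerating): v₀ = 0 m/s, a = 1.9 m/s².
v = v₀ + at = 0 + (1.9)(12) = 22.8 m/s
Δx = v₀t + ½at² = 0·12 + 0.5·1.9·12² = 137 m

Phase 2 (constant speed): v₀ = 22.8 m/s, a = 0 m/s².
v = v₀ + at = 22.8 + (0)(3) = 22.8 m/s
Δx = v₀t + ½at² = 22.8·3 + 0.5·0·3² = 68.4 m

Phase 3 (accelerating): v₀ = 22.8 m/s, a = 2.8 m/s².
v² = v₀² + 2aΔx = 22.8² + 2·2.8·99 = 1070 → v = 32.8 m/s
t = (v − v₀)/a = (32.8 − 22.8)/2.8 = 3.56 s
Total time = 12.0 + 3.00 + 3.56 = 18.6 s

18.56 s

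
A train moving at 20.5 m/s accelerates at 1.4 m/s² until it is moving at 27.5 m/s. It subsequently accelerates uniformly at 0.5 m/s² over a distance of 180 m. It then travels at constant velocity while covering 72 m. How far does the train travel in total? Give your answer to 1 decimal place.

Phase 1 (accelerating): v₀ = 20.5 m/s, a = 1.4 m/s².
v = v₀ + at → t = (27.5 − 20.5) / 1.4 = 5.00 s
v² = v₀² + 2aΔx → Δx = (27.5² − 20.5²)/(2·1.4) = 120 m

Phase 2 (accelerating): v₀ = 27.5 m/s, a = 0.5 m/s².
v² = v₀² + 2aΔx = 27.5² + 2·0.5·180 = 936 → v = 30.6 m/s
t = (v − v₀)/a = (30.6 − 27.5)/0.5 = 6.20 s

Phase 3 (constant speed): v₀ = 30.6 m/s, a = 0 m/s².
Constant speed: t = d/v = 72/30.6 = 2.35 s
Total distance = 120 + 180 + 72.0 = 372 m

372.0 m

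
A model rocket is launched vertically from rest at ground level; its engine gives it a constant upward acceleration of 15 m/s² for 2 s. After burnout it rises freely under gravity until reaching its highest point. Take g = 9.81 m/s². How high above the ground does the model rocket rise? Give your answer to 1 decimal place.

Phase 1 (powered ascent): v₀ = 0 m/s, a = 15 m/s².
v = v₀ + at = 0 + (15)(2) = 30.0 m/s
Δx = v₀t + ½at² = 0·2 + 0.5·15·2² = 30.0 m

Phase 2 (coasting upward): v₀ = 30.0 m/s, a = -9.81 m/s².
v = v₀ + at → t = (0 − 30.0) / -9.81 = 3.06 s
v² = v₀² + 2aΔx → Δx = (0² − 30.0²)/(2·-9.81) = 45.9 m
Maximum height = 30.0 + 45.9 = 75.9 m

75.9 m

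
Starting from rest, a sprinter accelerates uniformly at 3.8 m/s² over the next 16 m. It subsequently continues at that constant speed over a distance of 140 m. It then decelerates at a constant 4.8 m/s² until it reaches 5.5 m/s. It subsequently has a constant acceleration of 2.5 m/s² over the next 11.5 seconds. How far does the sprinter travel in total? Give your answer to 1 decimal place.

394.1 m

Phase 1 (accelerating): v₀ = 0 m/s, a = 3.8 m/s².
v² = v₀² + 2aΔx = 0² + 2·3.8·16 = 122 → v = 11.0 m/s
t = (v − v₀)/a = (11.0 − 0)/3.8 = 2.90 s

Phase 2 (constant speed): v₀ = 11.0 m/s, a = 0 m/s².
Constant speed: t = d/v = 140/11.0 = 12.7 s

Phase 3 (decelerating): v₀ = 11.0 m/s, a = -4.8 m/s².
v = v₀ + at → t = (5.5 − 11.0) / -4.8 = 1.15 s
v² = v₀² + 2aΔx → Δx = (5.5² − 11.0²)/(2·-4.8) = 9.52 m

Phase 4 (accelerating): v₀ = 5.50 m/s, a = 2.5 m/s².
v = v₀ + at = 5.50 + (2.5)(11.5) = 34.2 m/s
Δx = v₀t + ½at² = 5.50·11.5 + 0.5·2.5·11.5² = 229 m
Total distance = 16.0 + 140 + 9.52 + 229 = 394 m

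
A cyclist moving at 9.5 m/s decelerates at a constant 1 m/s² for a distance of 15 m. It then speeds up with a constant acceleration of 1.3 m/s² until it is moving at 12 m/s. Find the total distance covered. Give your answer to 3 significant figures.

Phase 1 (decelerating): v₀ = 9.50 m/s, a = -1 m/s².
v² = v₀² + 2aΔx = 9.50² + 2·-1·15 = 60.2 → v = 7.76 m/s
t = (v − v₀)/a = (7.76 − 9.50)/-1 = 1.74 s

Phase 2 (accelerating): v₀ = 7.76 m/s, a = 1.3 m/s².
v = v₀ + at → t = (12 − 7.76) / 1.3 = 3.26 s
v² = v₀² + 2aΔx → Δx = (12² − 7.76²)/(2·1.3) = 32.2 m
Total distance = 15.0 + 32.2 = 47.2 m

47.2 m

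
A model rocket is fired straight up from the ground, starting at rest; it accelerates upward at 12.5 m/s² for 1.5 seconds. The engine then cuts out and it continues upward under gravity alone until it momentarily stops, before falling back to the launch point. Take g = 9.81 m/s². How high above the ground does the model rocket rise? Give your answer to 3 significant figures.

Phase 1 (powered ascent): v₀ = 0 m/s, a = 12.5 m/s².
v = v₀ + at = 0 + (12.5)(1.5) = 18.8 m/s
Δx = v₀t + ½at² = 0·1.5 + 0.5·12.5·1.5² = 14.1 m

Phase 2 (coasting upward): v₀ = 18.8 m/s, a = -9.81 m/s².
v = v₀ + at → t = (0 − 18.8) / -9.81 = 1.91 s
v² = v₀² + 2aΔx → Δx = (0² − 18.8²)/(2·-9.81) = 17.9 m
Maximum height = 14.1 + 17.9 = 32.0 m

32.0 m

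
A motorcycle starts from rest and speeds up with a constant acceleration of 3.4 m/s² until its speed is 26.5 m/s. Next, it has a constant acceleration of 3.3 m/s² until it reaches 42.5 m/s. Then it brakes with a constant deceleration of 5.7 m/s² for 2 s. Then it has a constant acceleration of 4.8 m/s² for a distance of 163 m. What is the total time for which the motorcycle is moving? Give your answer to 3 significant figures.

Phase 1 (accelerating): v₀ = 0 m/s, a = 3.4 m/s².
v = v₀ + at → t = (26.5 − 0) / 3.4 = 7.79 s
v² = v₀² + 2aΔx → Δx = (26.5² − 0²)/(2·3.4) = 103 m

Phase 2 (accelerating): v₀ = 26.5 m/s, a = 3.3 m/s².
v = v₀ + at → t = (42.5 − 26.5) / 3.3 = 4.85 s
v² = v₀² + 2aΔx → Δx = (42.5² − 26.5²)/(2·3.3) = 167 m

Phase 3 (decelerating): v₀ = 42.5 m/s, a = -5.7 m/s².
v = v₀ + at = 42.5 + (-5.7)(2) = 31.1 m/s
Δx = v₀t + ½at² = 42.5·2 + 0.5·-5.7·2² = 73.6 m

Phase 4 (accelerating): v₀ = 31.1 m/s, a = 4.8 m/s².
v² = v₀² + 2aΔx = 31.1² + 2·4.8·163 = 2530 → v = 50.3 m/s
t = (v − v₀)/a = (50.3 − 31.1)/4.8 = 4.00 s
Total time = 7.79 + 4.85 + 2.00 + 4.00 = 18.6 s

18.6 s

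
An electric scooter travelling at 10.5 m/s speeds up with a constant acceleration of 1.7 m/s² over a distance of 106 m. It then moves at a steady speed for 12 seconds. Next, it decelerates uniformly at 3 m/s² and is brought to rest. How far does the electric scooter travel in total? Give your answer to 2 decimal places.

444.78 m

Phase 1 (accelerating): v₀ = 10.5 m/s, a = 1.7 m/s².
v² = v₀² + 2aΔx = 10.5² + 2·1.7·106 = 471 → v = 21.7 m/s
t = (v − v₀)/a = (21.7 − 10.5)/1.7 = 6.58 s

Phase 2 (constant speed): v₀ = 21.7 m/s, a = 0 m/s².
v = v₀ + at = 21.7 + (0)(12) = 21.7 m/s
Δx = v₀t + ½at² = 21.7·12 + 0.5·0·12² = 260 m

Phase 3 (decelerating): v₀ = 21.7 m/s, a = -3 m/s².
v = v₀ + at → t = (0 − 21.7) / -3 = 7.23 s
v² = v₀² + 2aΔx → Δx = (0² − 21.7²)/(2·-3) = 78.4 m
Total distance = 106 + 260 + 78.4 = 445 m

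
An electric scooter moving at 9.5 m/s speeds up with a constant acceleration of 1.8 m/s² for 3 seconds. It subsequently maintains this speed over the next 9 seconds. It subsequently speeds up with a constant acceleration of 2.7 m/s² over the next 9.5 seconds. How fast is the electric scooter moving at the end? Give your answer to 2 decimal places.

40.55 m/s

Phase 1 (accelerating): v₀ = 9.50 m/s, a = 1.8 m/s².
v = v₀ + at = 9.50 + (1.8)(3) = 14.9 m/s
Δx = v₀t + ½at² = 9.50·3 + 0.5·1.8·3² = 36.6 m

Phase 2 (constant speed): v₀ = 14.9 m/s, a = 0 m/s².
v = v₀ + at = 14.9 + (0)(9) = 14.9 m/s
Δx = v₀t + ½at² = 14.9·9 + 0.5·0·9² = 134 m

Phase 3 (accelerating): v₀ = 14.9 m/s, a = 2.7 m/s².
v = v₀ + at = 14.9 + (2.7)(9.5) = 40.6 m/s
Δx = v₀t + ½at² = 14.9·9.5 + 0.5·2.7·9.5² = 263 m
Final speed = 40.6 m/s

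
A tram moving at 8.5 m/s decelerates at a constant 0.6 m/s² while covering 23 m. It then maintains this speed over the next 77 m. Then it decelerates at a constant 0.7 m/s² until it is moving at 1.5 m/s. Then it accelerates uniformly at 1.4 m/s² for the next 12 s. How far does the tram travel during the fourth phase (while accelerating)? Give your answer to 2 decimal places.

118.80 m

Phase 1 (decelerating): v₀ = 8.50 m/s, a = -0.6 m/s².
v² = v₀² + 2aΔx = 8.50² + 2·-0.6·23 = 44.7 → v = 6.68 m/s
t = (v − v₀)/a = (6.68 − 8.50)/-0.6 = 3.03 s

Phase 2 (constant speed): v₀ = 6.68 m/s, a = 0 m/s².
Constant speed: t = d/v = 77/6.68 = 11.5 s

Phase 3 (decelerating): v₀ = 6.68 m/s, a = -0.7 m/s².
v = v₀ + at → t = (1.5 − 6.68) / -0.7 = 7.40 s
v² = v₀² + 2aΔx → Δx = (1.5² − 6.68²)/(2·-0.7) = 30.3 m

Phase 4 (accelerating): v₀ = 1.50 m/s, a = 1.4 m/s².
v = v₀ + at = 1.50 + (1.4)(12) = 18.3 m/s
Δx = v₀t + ½at² = 1.50·12 + 0.5·1.4·12² = 119 m
Distance in phase 4 = 119 m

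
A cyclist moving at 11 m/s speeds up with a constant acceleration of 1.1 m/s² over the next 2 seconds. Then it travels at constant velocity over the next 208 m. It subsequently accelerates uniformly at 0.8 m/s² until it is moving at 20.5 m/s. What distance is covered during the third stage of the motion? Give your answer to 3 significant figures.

Phase 1 (accelerating): v₀ = 11.0 m/s, a = 1.1 m/s².
v = v₀ + at = 11.0 + (1.1)(2) = 13.2 m/s
Δx = v₀t + ½at² = 11.0·2 + 0.5·1.1·2² = 24.2 m

Phase 2 (constant speed): v₀ = 13.2 m/s, a = 0 m/s².
Constant speed: t = d/v = 208/13.2 = 15.8 s

Phase 3 (accelerating): v₀ = 13.2 m/s, a = 0.8 m/s².
v = v₀ + at → t = (20.5 − 13.2) / 0.8 = 9.12 s
v² = v₀² + 2aΔx → Δx = (20.5² − 13.2²)/(2·0.8) = 154 m
Distance in phase 3 = 154 m

154 m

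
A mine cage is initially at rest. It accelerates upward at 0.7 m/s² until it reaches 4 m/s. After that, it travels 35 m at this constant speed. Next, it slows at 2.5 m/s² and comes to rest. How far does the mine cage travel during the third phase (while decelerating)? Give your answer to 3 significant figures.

3.20 m

Phase 1 (accelerating): v₀ = 0 m/s, a = 0.7 m/s².
v = v₀ + at → t = (4 − 0) / 0.7 = 5.71 s
v² = v₀² + 2aΔx → Δx = (4² − 0²)/(2·0.7) = 11.4 m

Phase 2 (constant speed): v₀ = 4.00 m/s, a = 0 m/s².
Constant speed: t = d/v = 35/4.00 = 8.75 s

Phase 3 (decelerating): v₀ = 4.00 m/s, a = -2.5 m/s².
v = v₀ + at → t = (0 − 4.00) / -2.5 = 1.60 s
v² = v₀² + 2aΔx → Δx = (0² − 4.00²)/(2·-2.5) = 3.20 m
Distance in phase 3 = 3.20 m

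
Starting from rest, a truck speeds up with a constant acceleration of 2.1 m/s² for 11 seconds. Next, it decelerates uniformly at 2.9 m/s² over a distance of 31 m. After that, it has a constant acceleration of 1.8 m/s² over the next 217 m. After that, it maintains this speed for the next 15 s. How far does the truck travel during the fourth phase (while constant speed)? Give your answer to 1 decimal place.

505.3 m

Phase 1 (accelerating): v₀ = 0 m/s, a = 2.1 m/s².
v = v₀ + at = 0 + (2.1)(11) = 23.1 m/s
Δx = v₀t + ½at² = 0·11 + 0.5·2.1·11² = 127 m

Phase 2 (decelerating): v₀ = 23.1 m/s, a = -2.9 m/s².
v² = v₀² + 2aΔx = 23.1² + 2·-2.9·31 = 354 → v = 18.8 m/s
t = (v − v₀)/a = (18.8 − 23.1)/-2.9 = 1.48 s

Phase 3 (accelerating): v₀ = 18.8 m/s, a = 1.8 m/s².
v² = v₀² + 2aΔx = 18.8² + 2·1.8·217 = 1140 → v = 33.7 m/s
t = (v − v₀)/a = (33.7 − 18.8)/1.8 = 8.27 s

Phase 4 (constant speed): v₀ = 33.7 m/s, a = 0 m/s².
v = v₀ + at = 33.7 + (0)(15) = 33.7 m/s
Δx = v₀t + ½at² = 33.7·15 + 0.5·0·15² = 505 m
Distance in phase 4 = 505 m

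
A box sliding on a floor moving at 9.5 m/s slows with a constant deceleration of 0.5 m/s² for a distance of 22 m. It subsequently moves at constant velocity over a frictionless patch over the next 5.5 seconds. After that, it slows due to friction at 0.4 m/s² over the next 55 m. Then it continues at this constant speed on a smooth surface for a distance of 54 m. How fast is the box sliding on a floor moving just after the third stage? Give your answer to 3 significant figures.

Phase 1 (decelerating): v₀ = 9.50 m/s, a = -0.5 m/s².
v² = v₀² + 2aΔx = 9.50² + 2·-0.5·22 = 68.2 → v = 8.26 m/s
t = (v − v₀)/a = (8.26 − 9.50)/-0.5 = 2.48 s

Phase 2 (constant speed): v₀ = 8.26 m/s, a = 0 m/s².
v = v₀ + at = 8.26 + (0)(5.5) = 8.26 m/s
Δx = v₀t + ½at² = 8.26·5.5 + 0.5·0·5.5² = 45.4 m

Phase 3 (decelerating): v₀ = 8.26 m/s, a = -0.4 m/s².
v² = v₀² + 2aΔx = 8.26² + 2·-0.4·55 = 24.2 → v = 4.92 m/s
t = (v − v₀)/a = (4.92 − 8.26)/-0.4 = 8.34 s
Speed at end of phase 3 = 4.92 m/s

4.92 m/s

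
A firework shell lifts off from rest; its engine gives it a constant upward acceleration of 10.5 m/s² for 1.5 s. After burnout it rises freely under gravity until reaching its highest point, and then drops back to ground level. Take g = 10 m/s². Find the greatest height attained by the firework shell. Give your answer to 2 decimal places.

Phase 1 (powered ascent): v₀ = 0 m/s, a = 10.5 m/s².
v = v₀ + at = 0 + (10.5)(1.5) = 15.8 m/s
Δx = v₀t + ½at² = 0·1.5 + 0.5·10.5·1.5² = 11.8 m

Phase 2 (coasting upward): v₀ = 15.8 m/s, a = -10 m/s².
v = v₀ + at → t = (0 − 15.8) / -10 = 1.57 s
v² = v₀² + 2aΔx → Δx = (0² − 15.8²)/(2·-10) = 12.4 m
Maximum height = 11.8 + 12.4 = 24.2 m

24.22 m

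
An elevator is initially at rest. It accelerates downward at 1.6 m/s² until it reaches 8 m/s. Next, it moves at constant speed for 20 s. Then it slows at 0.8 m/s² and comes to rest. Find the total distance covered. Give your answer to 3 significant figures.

Phase 1 (accelerating): v₀ = 0 m/s, a = 1.6 m/s².
v = v₀ + at → t = (8 − 0) / 1.6 = 5.00 s
v² = v₀² + 2aΔx → Δx = (8² − 0²)/(2·1.6) = 20.0 m

Phase 2 (constant speed): v₀ = 8.00 m/s, a = 0 m/s².
v = v₀ + at = 8.00 + (0)(20) = 8.00 m/s
Δx = v₀t + ½at² = 8.00·20 + 0.5·0·20² = 160 m

Phase 3 (decelerating): v₀ = 8.00 m/s, a = -0.8 m/s².
v = v₀ + at → t = (0 − 8.00) / -0.8 = 10.0 s
v² = v₀² + 2aΔx → Δx = (0² − 8.00²)/(2·-0.8) = 40.0 m
Total distance = 20.0 + 160 + 40.0 = 220 m

220 m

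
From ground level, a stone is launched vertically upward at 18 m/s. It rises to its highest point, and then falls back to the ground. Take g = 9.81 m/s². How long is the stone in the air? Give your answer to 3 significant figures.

3.67 s

Phase 1 (rising): v₀ = 18.0 m/s, a = -9.81 m/s².
v = v₀ + at → t = (0 − 18.0) / -9.81 = 1.83 s
v² = v₀² + 2aΔx → Δx = (0² − 18.0²)/(2·-9.81) = 16.5 m

Phase 2 (falling): v₀ = 0 m/s, a = -9.81 m/s².
Falls 16.5 m from rest: t = √(2·16.5/9.81) = 1.83 s; v = g·t = 18.0 m/s.
Total time = 1.83 + 1.83 = 3.67 s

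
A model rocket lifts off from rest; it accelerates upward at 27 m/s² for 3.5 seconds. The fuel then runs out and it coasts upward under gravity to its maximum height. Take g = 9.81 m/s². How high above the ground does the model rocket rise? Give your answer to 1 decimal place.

620.5 m

Phase 1 (powered ascent): v₀ = 0 m/s, a = 27 m/s².
v = v₀ + at = 0 + (27)(3.5) = 94.5 m/s
Δx = v₀t + ½at² = 0·3.5 + 0.5·27·3.5² = 165 m

Phase 2 (coasting upward): v₀ = 94.5 m/s, a = -9.81 m/s².
v = v₀ + at → t = (0 − 94.5) / -9.81 = 9.63 s
v² = v₀² + 2aΔx → Δx = (0² − 94.5²)/(2·-9.81) = 455 m
Maximum height = 165 + 455 = 621 m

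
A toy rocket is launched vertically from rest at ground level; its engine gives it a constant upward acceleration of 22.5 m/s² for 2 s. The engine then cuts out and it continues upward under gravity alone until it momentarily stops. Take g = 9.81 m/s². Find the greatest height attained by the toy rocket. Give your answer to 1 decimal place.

148.2 m

Phase 1 (powered ascent): v₀ = 0 m/s, a = 22.5 m/s².
v = v₀ + at = 0 + (22.5)(2) = 45.0 m/s
Δx = v₀t + ½at² = 0·2 + 0.5·22.5·2² = 45.0 m

Phase 2 (coasting upward): v₀ = 45.0 m/s, a = -9.81 m/s².
v = v₀ + at → t = (0 − 45.0) / -9.81 = 4.59 s
v² = v₀² + 2aΔx → Δx = (0² − 45.0²)/(2·-9.81) = 103 m
Maximum height = 45.0 + 103 = 148 m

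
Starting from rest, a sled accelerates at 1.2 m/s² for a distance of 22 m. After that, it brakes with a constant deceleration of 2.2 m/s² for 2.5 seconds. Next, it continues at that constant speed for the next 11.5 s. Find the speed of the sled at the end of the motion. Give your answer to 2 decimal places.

Phase 1 (accelerating): v₀ = 0 m/s, a = 1.2 m/s².
v² = v₀² + 2aΔx = 0² + 2·1.2·22 = 52.8 → v = 7.27 m/s
t = (v − v₀)/a = (7.27 − 0)/1.2 = 6.06 s

Phase 2 (decelerating): v₀ = 7.27 m/s, a = -2.2 m/s².
v = v₀ + at = 7.27 + (-2.2)(2.5) = 1.77 m/s
Δx = v₀t + ½at² = 7.27·2.5 + 0.5·-2.2·2.5² = 11.3 m

Phase 3 (constant speed): v₀ = 1.77 m/s, a = 0 m/s².
v = v₀ + at = 1.77 + (0)(11.5) = 1.77 m/s
Δx = v₀t + ½at² = 1.77·11.5 + 0.5·0·11.5² = 20.3 m
Final speed = 1.77 m/s

1.77 m/s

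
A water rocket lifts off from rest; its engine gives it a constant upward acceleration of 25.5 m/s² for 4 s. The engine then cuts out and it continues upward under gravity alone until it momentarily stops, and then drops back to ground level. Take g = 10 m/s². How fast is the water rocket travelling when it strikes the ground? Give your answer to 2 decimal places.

Phase 1 (powered ascent): v₀ = 0 m/s, a = 25.5 m/s².
v = v₀ + at = 0 + (25.5)(4) = 102 m/s
Δx = v₀t + ½at² = 0·4 + 0.5·25.5·4² = 204 m

Phase 2 (coasting upward): v₀ = 102 m/s, a = -10 m/s².
v = v₀ + at → t = (0 − 102) / -10 = 10.2 s
v² = v₀² + 2aΔx → Δx = (0² − 102²)/(2·-10) = 520 m

Phase 3 (free fall): v₀ = 0 m/s, a = -10 m/s².
Falls 724 m from rest: t = √(2·724/10) = 12.0 s; v = g·t = 120 m/s.
Impact speed = 120 m/s

120.35 m/s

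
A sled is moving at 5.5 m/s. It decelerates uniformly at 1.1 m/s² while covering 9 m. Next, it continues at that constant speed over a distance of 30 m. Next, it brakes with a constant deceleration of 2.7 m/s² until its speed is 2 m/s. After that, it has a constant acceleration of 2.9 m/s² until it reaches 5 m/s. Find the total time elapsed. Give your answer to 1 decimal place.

12.8 s

Phase 1 (decelerating): v₀ = 5.50 m/s, a = -1.1 m/s².
v² = v₀² + 2aΔx = 5.50² + 2·-1.1·9 = 10.4 → v = 3.23 m/s
t = (v − v₀)/a = (3.23 − 5.50)/-1.1 = 2.06 s

Phase 2 (constant speed): v₀ = 3.23 m/s, a = 0 m/s².
Constant speed: t = d/v = 30/3.23 = 9.28 s

Phase 3 (decelerating): v₀ = 3.23 m/s, a = -2.7 m/s².
v = v₀ + at → t = (2 − 3.23) / -2.7 = 0.457 s
v² = v₀² + 2aΔx → Δx = (2² − 3.23²)/(2·-2.7) = 1.19 m

Phase 4 (accelerating): v₀ = 2.00 m/s, a = 2.9 m/s².
v = v₀ + at → t = (5 − 2.00) / 2.9 = 1.03 s
v² = v₀² + 2aΔx → Δx = (5² − 2.00²)/(2·2.9) = 3.62 m
Total time = 2.06 + 9.28 + 0.457 + 1.03 = 12.8 s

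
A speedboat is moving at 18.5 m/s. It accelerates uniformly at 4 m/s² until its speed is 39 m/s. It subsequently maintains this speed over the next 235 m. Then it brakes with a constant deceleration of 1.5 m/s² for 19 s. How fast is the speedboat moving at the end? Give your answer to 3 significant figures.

Phase 1 (accelerating): v₀ = 18.5 m/s, a = 4 m/s².
v = v₀ + at → t = (39 − 18.5) / 4 = 5.12 s
v² = v₀² + 2aΔx → Δx = (39² − 18.5²)/(2·4) = 147 m

Phase 2 (constant speed): v₀ = 39.0 m/s, a = 0 m/s².
Constant speed: t = d/v = 235/39.0 = 6.03 s

Phase 3 (decelerating): v₀ = 39.0 m/s, a = -1.5 m/s².
v = v₀ + at = 39.0 + (-1.5)(19) = 10.5 m/s
Δx = v₀t + ½at² = 39.0·19 + 0.5·-1.5·19² = 470 m
Final speed = 10.5 m/s

10.5 m/s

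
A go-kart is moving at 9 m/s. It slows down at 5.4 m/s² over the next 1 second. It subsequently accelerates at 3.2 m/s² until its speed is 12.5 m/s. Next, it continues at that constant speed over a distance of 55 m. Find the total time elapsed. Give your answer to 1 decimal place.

Phase 1 (decelerating): v₀ = 9.00 m/s, a = -5.4 m/s².
v = v₀ + at = 9.00 + (-5.4)(1) = 3.60 m/s
Δx = v₀t + ½at² = 9.00·1 + 0.5·-5.4·1² = 6.30 m

Phase 2 (accelerating): v₀ = 3.60 m/s, a = 3.2 m/s².
v = v₀ + at → t = (12.5 − 3.60) / 3.2 = 2.78 s
v² = v₀² + 2aΔx → Δx = (12.5² − 3.60²)/(2·3.2) = 22.4 m

Phase 3 (constant speed): v₀ = 12.5 m/s, a = 0 m/s².
Constant speed: t = d/v = 55/12.5 = 4.40 s
Total time = 1.00 + 2.78 + 4.40 = 8.18 s

8.2 s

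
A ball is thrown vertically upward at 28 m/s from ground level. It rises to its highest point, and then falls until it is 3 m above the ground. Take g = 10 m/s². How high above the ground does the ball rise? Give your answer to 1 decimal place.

39.2 m

Phase 1 (rising): v₀ = 28.0 m/s, a = -10 m/s².
v = v₀ + at → t = (0 − 28.0) / -10 = 2.80 s
v² = v₀² + 2aΔx → Δx = (0² − 28.0²)/(2·-10) = 39.2 m
Maximum height = 39.2 m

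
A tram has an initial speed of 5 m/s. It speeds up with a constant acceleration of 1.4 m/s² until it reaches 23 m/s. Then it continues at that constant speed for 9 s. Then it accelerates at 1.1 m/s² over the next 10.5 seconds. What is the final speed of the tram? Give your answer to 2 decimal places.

34.55 m/s

Phase 1 (accelerating): v₀ = 5.00 m/s, a = 1.4 m/s².
v = v₀ + at → t = (23 − 5.00) / 1.4 = 12.9 s
v² = v₀² + 2aΔx → Δx = (23² − 5.00²)/(2·1.4) = 180 m

Phase 2 (constant speed): v₀ = 23.0 m/s, a = 0 m/s².
v = v₀ + at = 23.0 + (0)(9) = 23.0 m/s
Δx = v₀t + ½at² = 23.0·9 + 0.5·0·9² = 207 m

Phase 3 (accelerating): v₀ = 23.0 m/s, a = 1.1 m/s².
v = v₀ + at = 23.0 + (1.1)(10.5) = 34.5 m/s
Δx = v₀t + ½at² = 23.0·10.5 + 0.5·1.1·10.5² = 302 m
Final speed = 34.5 m/s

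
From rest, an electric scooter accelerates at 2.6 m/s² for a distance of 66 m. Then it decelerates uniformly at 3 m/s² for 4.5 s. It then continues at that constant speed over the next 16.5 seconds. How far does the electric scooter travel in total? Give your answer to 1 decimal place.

201.9 m

Phase 1 (accelerating): v₀ = 0 m/s, a = 2.6 m/s².
v² = v₀² + 2aΔx = 0² + 2·2.6·66 = 343 → v = 18.5 m/s
t = (v − v₀)/a = (18.5 − 0)/2.6 = 7.13 s

Phase 2 (decelerating): v₀ = 18.5 m/s, a = -3 m/s².
v = v₀ + at = 18.5 + (-3)(4.5) = 5.03 m/s
Δx = v₀t + ½at² = 18.5·4.5 + 0.5·-3·4.5² = 53.0 m

Phase 3 (constant speed): v₀ = 5.03 m/s, a = 0 m/s².
v = v₀ + at = 5.03 + (0)(16.5) = 5.03 m/s
Δx = v₀t + ½at² = 5.03·16.5 + 0.5·0·16.5² = 82.9 m
Total distance = 66.0 + 53.0 + 82.9 = 202 m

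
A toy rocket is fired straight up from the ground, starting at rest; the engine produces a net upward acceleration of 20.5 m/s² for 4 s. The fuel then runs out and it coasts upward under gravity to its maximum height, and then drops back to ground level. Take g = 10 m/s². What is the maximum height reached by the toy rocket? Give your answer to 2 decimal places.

Phase 1 (powered ascent): v₀ = 0 m/s, a = 20.5 m/s².
v = v₀ + at = 0 + (20.5)(4) = 82.0 m/s
Δx = v₀t + ½at² = 0·4 + 0.5·20.5·4² = 164 m

Phase 2 (coasting upward): v₀ = 82.0 m/s, a = -10 m/s².
v = v₀ + at → t = (0 − 82.0) / -10 = 8.20 s
v² = v₀² + 2aΔx → Δx = (0² − 82.0²)/(2·-10) = 336 m
Maximum height = 164 + 336 = 500 m

500.20 m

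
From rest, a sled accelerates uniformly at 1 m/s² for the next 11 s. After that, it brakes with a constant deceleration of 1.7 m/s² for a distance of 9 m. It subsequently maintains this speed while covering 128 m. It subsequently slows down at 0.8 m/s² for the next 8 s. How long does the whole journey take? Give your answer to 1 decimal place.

33.3 s

Phase 1 (accelerating): v₀ = 0 m/s, a = 1 m/s².
v = v₀ + at = 0 + (1)(11) = 11.0 m/s
Δx = v₀t + ½at² = 0·11 + 0.5·1·11² = 60.5 m

Phase 2 (decelerating): v₀ = 11.0 m/s, a = -1.7 m/s².
v² = v₀² + 2aΔx = 11.0² + 2·-1.7·9 = 90.4 → v = 9.51 m/s
t = (v − v₀)/a = (9.51 − 11.0)/-1.7 = 0.878 s

Phase 3 (constant speed): v₀ = 9.51 m/s, a = 0 m/s².
Constant speed: t = d/v = 128/9.51 = 13.5 s

Phase 4 (decelerating): v₀ = 9.51 m/s, a = -0.8 m/s².
v = v₀ + at = 9.51 + (-0.8)(8) = 3.11 m/s
Δx = v₀t + ½at² = 9.51·8 + 0.5·-0.8·8² = 50.5 m
Total time = 11.0 + 0.878 + 13.5 + 8.00 = 33.3 s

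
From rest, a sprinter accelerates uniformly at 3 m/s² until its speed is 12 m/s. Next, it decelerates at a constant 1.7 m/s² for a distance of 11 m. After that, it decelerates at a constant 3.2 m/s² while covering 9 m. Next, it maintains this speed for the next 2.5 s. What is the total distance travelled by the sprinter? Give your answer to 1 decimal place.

Phase 1 (accelerating): v₀ = 0 m/s, a = 3 m/s².
v = v₀ + at → t = (12 − 0) / 3 = 4.00 s
v² = v₀² + 2aΔx → Δx = (12² − 0²)/(2·3) = 24.0 m

Phase 2 (decelerating): v₀ = 12.0 m/s, a = -1.7 m/s².
v² = v₀² + 2aΔx = 12.0² + 2·-1.7·11 = 107 → v = 10.3 m/s
t = (v − v₀)/a = (10.3 − 12.0)/-1.7 = 0.985 s

Phase 3 (decelerating): v₀ = 10.3 m/s, a = -3.2 m/s².
v² = v₀² + 2aΔx = 10.3² + 2·-3.2·9 = 49.0 → v = 7.00 m/s
t = (v − v₀)/a = (7.00 − 10.3)/-3.2 = 1.04 s

Phase 4 (constant speed): v₀ = 7.00 m/s, a = 0 m/s².
v = v₀ + at = 7.00 + (0)(2.5) = 7.00 m/s
Δx = v₀t + ½at² = 7.00·2.5 + 0.5·0·2.5² = 17.5 m
Total distance = 24.0 + 11.0 + 9.00 + 17.5 = 61.5 m

61.5 m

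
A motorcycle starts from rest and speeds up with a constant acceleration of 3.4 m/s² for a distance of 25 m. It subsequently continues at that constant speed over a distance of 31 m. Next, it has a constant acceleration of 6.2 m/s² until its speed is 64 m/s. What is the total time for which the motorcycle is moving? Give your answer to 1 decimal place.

14.4 s

Phase 1 (accelerating): v₀ = 0 m/s, a = 3.4 m/s².
v² = v₀² + 2aΔx = 0² + 2·3.4·25 = 170 → v = 13.0 m/s
t = (v − v₀)/a = (13.0 − 0)/3.4 = 3.83 s

Phase 2 (constant speed): v₀ = 13.0 m/s, a = 0 m/s².
Constant speed: t = d/v = 31/13.0 = 2.38 s

Phase 3 (accelerating): v₀ = 13.0 m/s, a = 6.2 m/s².
v = v₀ + at → t = (64 − 13.0) / 6.2 = 8.22 s
v² = v₀² + 2aΔx → Δx = (64² − 13.0²)/(2·6.2) = 317 m
Total time = 3.83 + 2.38 + 8.22 = 14.4 s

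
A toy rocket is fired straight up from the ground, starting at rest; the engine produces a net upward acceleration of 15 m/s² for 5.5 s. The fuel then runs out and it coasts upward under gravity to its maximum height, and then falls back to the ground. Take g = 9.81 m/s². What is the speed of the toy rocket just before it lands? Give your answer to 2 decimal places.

Phase 1 (powered ascent): v₀ = 0 m/s, a = 15 m/s².
v = v₀ + at = 0 + (15)(5.5) = 82.5 m/s
Δx = v₀t + ½at² = 0·5.5 + 0.5·15·5.5² = 227 m

Phase 2 (coasting upward): v₀ = 82.5 m/s, a = -9.81 m/s².
v = v₀ + at → t = (0 − 82.5) / -9.81 = 8.41 s
v² = v₀² + 2aΔx → Δx = (0² − 82.5²)/(2·-9.81) = 347 m

Phase 3 (free fall): v₀ = 0 m/s, a = -9.81 m/s².
Falls 574 m from rest: t = √(2·574/9.81) = 10.8 s; v = g·t = 106 m/s.
Impact speed = 106 m/s

106.10 m/s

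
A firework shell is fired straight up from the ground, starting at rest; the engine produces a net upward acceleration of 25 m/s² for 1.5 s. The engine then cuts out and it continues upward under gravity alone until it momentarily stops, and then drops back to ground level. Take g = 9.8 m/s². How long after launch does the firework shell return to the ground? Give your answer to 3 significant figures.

9.84 s

Phase 1 (powered ascent): v₀ = 0 m/s, a = 25 m/s².
v = v₀ + at = 0 + (25)(1.5) = 37.5 m/s
Δx = v₀t + ½at² = 0·1.5 + 0.5·25·1.5² = 28.1 m

Phase 2 (coasting upward): v₀ = 37.5 m/s, a = -9.8 m/s².
v = v₀ + at → t = (0 − 37.5) / -9.8 = 3.83 s
v² = v₀² + 2aΔx → Δx = (0² − 37.5²)/(2·-9.8) = 71.7 m

Phase 3 (free fall): v₀ = 0 m/s, a = -9.8 m/s².
Falls 99.9 m from rest: t = √(2·99.9/9.8) = 4.51 s; v = g·t = 44.2 m/s.
Total time = 1.50 + 3.83 + 4.51 = 9.84 s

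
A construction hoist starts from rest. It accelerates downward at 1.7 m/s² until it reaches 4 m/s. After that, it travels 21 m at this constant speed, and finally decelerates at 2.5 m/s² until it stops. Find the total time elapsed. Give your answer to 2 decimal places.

Phase 1 (accelerating): v₀ = 0 m/s, a = 1.7 m/s².
v = v₀ + at → t = (4 − 0) / 1.7 = 2.35 s
v² = v₀² + 2aΔx → Δx = (4² − 0²)/(2·1.7) = 4.71 m

Phase 2 (constant speed): v₀ = 4.00 m/s, a = 0 m/s².
Constant speed: t = d/v = 21/4.00 = 5.25 s

Phase 3 (decelerating): v₀ = 4.00 m/s, a = -2.5 m/s².
v = v₀ + at → t = (0 − 4.00) / -2.5 = 1.60 s
v² = v₀² + 2aΔx → Δx = (0² − 4.00²)/(2·-2.5) = 3.20 m
Total time = 2.35 + 5.25 + 1.60 = 9.20 s

9.20 s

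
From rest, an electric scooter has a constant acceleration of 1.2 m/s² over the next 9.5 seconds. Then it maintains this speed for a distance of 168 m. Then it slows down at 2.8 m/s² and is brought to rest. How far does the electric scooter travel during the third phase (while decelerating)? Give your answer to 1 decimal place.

23.2 m

Phase 1 (accelerating): v₀ = 0 m/s, a = 1.2 m/s².
v = v₀ + at = 0 + (1.2)(9.5) = 11.4 m/s
Δx = v₀t + ½at² = 0·9.5 + 0.5·1.2·9.5² = 54.1 m

Phase 2 (constant speed): v₀ = 11.4 m/s, a = 0 m/s².
Constant speed: t = d/v = 168/11.4 = 14.7 s

Phase 3 (decelerating): v₀ = 11.4 m/s, a = -2.8 m/s².
v = v₀ + at → t = (0 − 11.4) / -2.8 = 4.07 s
v² = v₀² + 2aΔx → Δx = (0² − 11.4²)/(2·-2.8) = 23.2 m
Distance in phase 3 = 23.2 m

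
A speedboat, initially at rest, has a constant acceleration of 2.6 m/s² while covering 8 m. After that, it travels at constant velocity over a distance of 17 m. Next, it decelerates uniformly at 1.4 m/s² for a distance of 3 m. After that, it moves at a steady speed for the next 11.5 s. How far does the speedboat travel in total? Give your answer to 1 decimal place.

94.3 m

Phase 1 (accelerating): v₀ = 0 m/s, a = 2.6 m/s².
v² = v₀² + 2aΔx = 0² + 2·2.6·8 = 41.6 → v = 6.45 m/s
t = (v − v₀)/a = (6.45 − 0)/2.6 = 2.48 s

Phase 2 (constant speed): v₀ = 6.45 m/s, a = 0 m/s².
Constant speed: t = d/v = 17/6.45 = 2.64 s

Phase 3 (decelerating): v₀ = 6.45 m/s, a = -1.4 m/s².
v² = v₀² + 2aΔx = 6.45² + 2·-1.4·3 = 33.2 → v = 5.76 m/s
t = (v − v₀)/a = (5.76 − 6.45)/-1.4 = 0.491 s

Phase 4 (constant speed): v₀ = 5.76 m/s, a = 0 m/s².
v = v₀ + at = 5.76 + (0)(11.5) = 5.76 m/s
Δx = v₀t + ½at² = 5.76·11.5 + 0.5·0·11.5² = 66.3 m
Total distance = 8.00 + 17.0 + 3.00 + 66.3 = 94.3 m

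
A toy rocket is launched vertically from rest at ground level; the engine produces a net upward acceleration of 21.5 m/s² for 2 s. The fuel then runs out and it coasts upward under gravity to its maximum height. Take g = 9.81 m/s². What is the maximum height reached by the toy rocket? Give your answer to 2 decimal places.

137.24 m

Phase 1 (powered ascent): v₀ = 0 m/s, a = 21.5 m/s².
v = v₀ + at = 0 + (21.5)(2) = 43.0 m/s
Δx = v₀t + ½at² = 0·2 + 0.5·21.5·2² = 43.0 m

Phase 2 (coasting upward): v₀ = 43.0 m/s, a = -9.81 m/s².
v = v₀ + at → t = (0 − 43.0) / -9.81 = 4.38 s
v² = v₀² + 2aΔx → Δx = (0² − 43.0²)/(2·-9.81) = 94.2 m
Maximum height = 43.0 + 94.2 = 137 m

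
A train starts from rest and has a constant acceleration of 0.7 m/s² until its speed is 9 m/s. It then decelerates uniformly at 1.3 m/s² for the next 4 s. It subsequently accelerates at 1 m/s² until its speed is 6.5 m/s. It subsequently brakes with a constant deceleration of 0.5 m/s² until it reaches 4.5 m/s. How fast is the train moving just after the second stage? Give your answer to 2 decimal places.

3.80 m/s

Phase 1 (accelerating): v₀ = 0 m/s, a = 0.7 m/s².
v = v₀ + at → t = (9 − 0) / 0.7 = 12.9 s
v² = v₀² + 2aΔx → Δx = (9² − 0²)/(2·0.7) = 57.9 m

Phase 2 (decelerating): v₀ = 9.00 m/s, a = -1.3 m/s².
v = v₀ + at = 9.00 + (-1.3)(4) = 3.80 m/s
Δx = v₀t + ½at² = 9.00·4 + 0.5·-1.3·4² = 25.6 m
Speed at end of phase 2 = 3.80 m/s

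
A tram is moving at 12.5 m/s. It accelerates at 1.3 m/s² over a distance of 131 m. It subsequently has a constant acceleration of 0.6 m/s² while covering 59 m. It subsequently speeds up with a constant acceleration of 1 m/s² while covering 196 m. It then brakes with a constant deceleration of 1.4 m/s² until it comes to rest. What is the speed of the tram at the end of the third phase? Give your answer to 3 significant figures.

Phase 1 (accelerating): v₀ = 12.5 m/s, a = 1.3 m/s².
v² = v₀² + 2aΔx = 12.5² + 2·1.3·131 = 497 → v = 22.3 m/s
t = (v − v₀)/a = (22.3 − 12.5)/1.3 = 7.53 s

Phase 2 (accelerating): v₀ = 22.3 m/s, a = 0.6 m/s².
v² = v₀² + 2aΔx = 22.3² + 2·0.6·59 = 568 → v = 23.8 m/s
t = (v − v₀)/a = (23.8 − 22.3)/0.6 = 2.56 s

Phase 3 (accelerating): v₀ = 23.8 m/s, a = 1 m/s².
v² = v₀² + 2aΔx = 23.8² + 2·1·196 = 960 → v = 31.0 m/s
t = (v − v₀)/a = (31.0 − 23.8)/1 = 7.15 s
Speed at end of phase 3 = 31.0 m/s

31.0 m/s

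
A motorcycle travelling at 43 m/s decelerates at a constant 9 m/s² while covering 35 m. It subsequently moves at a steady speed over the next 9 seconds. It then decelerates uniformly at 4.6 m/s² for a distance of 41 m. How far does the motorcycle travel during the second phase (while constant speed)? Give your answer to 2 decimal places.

Phase 1 (decelerating): v₀ = 43.0 m/s, a = -9 m/s².
v² = v₀² + 2aΔx = 43.0² + 2·-9·35 = 1220 → v = 34.9 m/s
t = (v − v₀)/a = (34.9 − 43.0)/-9 = 0.898 s

Phase 2 (constant speed): v₀ = 34.9 m/s, a = 0 m/s².
v = v₀ + at = 34.9 + (0)(9) = 34.9 m/s
Δx = v₀t + ½at² = 34.9·9 + 0.5·0·9² = 314 m
Distance in phase 2 = 314 m

314.23 m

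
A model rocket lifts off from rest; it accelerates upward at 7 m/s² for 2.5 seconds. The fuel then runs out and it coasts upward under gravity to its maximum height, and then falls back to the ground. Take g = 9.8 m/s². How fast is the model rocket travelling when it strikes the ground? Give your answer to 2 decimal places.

Phase 1 (powered ascent): v₀ = 0 m/s, a = 7 m/s².
v = v₀ + at = 0 + (7)(2.5) = 17.5 m/s
Δx = v₀t + ½at² = 0·2.5 + 0.5·7·2.5² = 21.9 m

Phase 2 (coasting upward): v₀ = 17.5 m/s, a = -9.8 m/s².
v = v₀ + at → t = (0 − 17.5) / -9.8 = 1.79 s
v² = v₀² + 2aΔx → Δx = (0² − 17.5²)/(2·-9.8) = 15.6 m

Phase 3 (free fall): v₀ = 0 m/s, a = -9.8 m/s².
Falls 37.5 m from rest: t = √(2·37.5/9.8) = 2.77 s; v = g·t = 27.1 m/s.
Impact speed = 27.1 m/s

27.11 m/s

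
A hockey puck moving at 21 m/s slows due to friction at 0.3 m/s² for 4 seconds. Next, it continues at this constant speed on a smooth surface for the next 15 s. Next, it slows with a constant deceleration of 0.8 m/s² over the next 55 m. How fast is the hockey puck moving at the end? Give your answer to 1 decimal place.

17.4 m/s

Phase 1 (decelerating): v₀ = 21.0 m/s, a = -0.3 m/s².
v = v₀ + at = 21.0 + (-0.3)(4) = 19.8 m/s
Δx = v₀t + ½at² = 21.0·4 + 0.5·-0.3·4² = 81.6 m

Phase 2 (constant speed): v₀ = 19.8 m/s, a = 0 m/s².
v = v₀ + at = 19.8 + (0)(15) = 19.8 m/s
Δx = v₀t + ½at² = 19.8·15 + 0.5·0·15² = 297 m

Phase 3 (decelerating): v₀ = 19.8 m/s, a = -0.8 m/s².
v² = v₀² + 2aΔx = 19.8² + 2·-0.8·55 = 304 → v = 17.4 m/s
t = (v − v₀)/a = (17.4 − 19.8)/-0.8 = 2.95 s
Final speed = 17.4 m/s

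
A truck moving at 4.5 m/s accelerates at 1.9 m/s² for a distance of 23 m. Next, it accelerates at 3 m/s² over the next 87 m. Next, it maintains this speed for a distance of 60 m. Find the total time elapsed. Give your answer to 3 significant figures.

Phase 1 (accelerating): v₀ = 4.50 m/s, a = 1.9 m/s².
v² = v₀² + 2aΔx = 4.50² + 2·1.9·23 = 108 → v = 10.4 m/s
t = (v − v₀)/a = (10.4 − 4.50)/1.9 = 3.09 s

Phase 2 (accelerating): v₀ = 10.4 m/s, a = 3 m/s².
v² = v₀² + 2aΔx = 10.4² + 2·3·87 = 630 → v = 25.1 m/s
t = (v − v₀)/a = (25.1 − 10.4)/3 = 4.91 s

Phase 3 (constant speed): v₀ = 25.1 m/s, a = 0 m/s².
Constant speed: t = d/v = 60/25.1 = 2.39 s
Total time = 3.09 + 4.91 + 2.39 = 10.4 s

10.4 s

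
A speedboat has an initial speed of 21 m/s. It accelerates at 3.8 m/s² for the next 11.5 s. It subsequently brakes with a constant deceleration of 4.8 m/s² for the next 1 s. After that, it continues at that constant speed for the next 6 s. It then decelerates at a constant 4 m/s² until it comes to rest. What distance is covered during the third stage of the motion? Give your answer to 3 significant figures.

Phase 1 (accelerating): v₀ = 21.0 m/s, a = 3.8 m/s².
v = v₀ + at = 21.0 + (3.8)(11.5) = 64.7 m/s
Δx = v₀t + ½at² = 21.0·11.5 + 0.5·3.8·11.5² = 493 m

Phase 2 (decelerating): v₀ = 64.7 m/s, a = -4.8 m/s².
v = v₀ + at = 64.7 + (-4.8)(1) = 59.9 m/s
Δx = v₀t + ½at² = 64.7·1 + 0.5·-4.8·1² = 62.3 m

Phase 3 (constant speed): v₀ = 59.9 m/s, a = 0 m/s².
v = v₀ + at = 59.9 + (0)(6) = 59.9 m/s
Δx = v₀t + ½at² = 59.9·6 + 0.5·0·6² = 359 m
Distance in phase 3 = 359 m

359 m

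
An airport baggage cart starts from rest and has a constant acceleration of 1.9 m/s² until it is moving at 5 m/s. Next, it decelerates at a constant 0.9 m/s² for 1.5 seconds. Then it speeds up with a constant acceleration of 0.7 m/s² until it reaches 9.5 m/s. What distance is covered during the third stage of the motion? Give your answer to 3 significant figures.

Phase 1 (accelerating): v₀ = 0 m/s, a = 1.9 m/s².
v = v₀ + at → t = (5 − 0) / 1.9 = 2.63 s
v² = v₀² + 2aΔx → Δx = (5² − 0²)/(2·1.9) = 6.58 m

Phase 2 (decelerating): v₀ = 5.00 m/s, a = -0.9 m/s².
v = v₀ + at = 5.00 + (-0.9)(1.5) = 3.65 m/s
Δx = v₀t + ½at² = 5.00·1.5 + 0.5·-0.9·1.5² = 6.49 m

Phase 3 (accelerating): v₀ = 3.65 m/s, a = 0.7 m/s².
v = v₀ + at → t = (9.5 − 3.65) / 0.7 = 8.36 s
v² = v₀² + 2aΔx → Δx = (9.5² − 3.65²)/(2·0.7) = 54.9 m
Distance in phase 3 = 54.9 m

54.9 m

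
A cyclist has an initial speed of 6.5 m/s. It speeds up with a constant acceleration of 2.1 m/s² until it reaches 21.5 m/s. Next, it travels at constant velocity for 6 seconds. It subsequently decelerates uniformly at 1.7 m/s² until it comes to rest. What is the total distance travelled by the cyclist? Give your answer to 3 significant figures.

Phase 1 (accelerating): v₀ = 6.50 m/s, a = 2.1 m/s².
v = v₀ + at → t = (21.5 − 6.50) / 2.1 = 7.14 s
v² = v₀² + 2aΔx → Δx = (21.5² − 6.50²)/(2·2.1) = 100 m

Phase 2 (constant speed): v₀ = 21.5 m/s, a = 0 m/s².
v = v₀ + at = 21.5 + (0)(6) = 21.5 m/s
Δx = v₀t + ½at² = 21.5·6 + 0.5·0·6² = 129 m

Phase 3 (decelerating): v₀ = 21.5 m/s, a = -1.7 m/s².
v = v₀ + at → t = (0 − 21.5) / -1.7 = 12.6 s
v² = v₀² + 2aΔx → Δx = (0² − 21.5²)/(2·-1.7) = 136 m
Total distance = 100 + 129 + 136 = 365 m

365 m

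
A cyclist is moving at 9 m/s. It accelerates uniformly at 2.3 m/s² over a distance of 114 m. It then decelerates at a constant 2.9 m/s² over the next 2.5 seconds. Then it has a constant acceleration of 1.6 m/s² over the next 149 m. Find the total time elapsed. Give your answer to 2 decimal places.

Phase 1 (accelerating): v₀ = 9.00 m/s, a = 2.3 m/s².
v² = v₀² + 2aΔx = 9.00² + 2·2.3·114 = 605 → v = 24.6 m/s
t = (v − v₀)/a = (24.6 − 9.00)/2.3 = 6.78 s

Phase 2 (decelerating): v₀ = 24.6 m/s, a = -2.9 m/s².
v = v₀ + at = 24.6 + (-2.9)(2.5) = 17.4 m/s
Δx = v₀t + ½at² = 24.6·2.5 + 0.5·-2.9·2.5² = 52.4 m

Phase 3 (accelerating): v₀ = 17.4 m/s, a = 1.6 m/s².
v² = v₀² + 2aΔx = 17.4² + 2·1.6·149 = 778 → v = 27.9 m/s
t = (v − v₀)/a = (27.9 − 17.4)/1.6 = 6.59 s
Total time = 6.78 + 2.50 + 6.59 = 15.9 s

15.87 s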